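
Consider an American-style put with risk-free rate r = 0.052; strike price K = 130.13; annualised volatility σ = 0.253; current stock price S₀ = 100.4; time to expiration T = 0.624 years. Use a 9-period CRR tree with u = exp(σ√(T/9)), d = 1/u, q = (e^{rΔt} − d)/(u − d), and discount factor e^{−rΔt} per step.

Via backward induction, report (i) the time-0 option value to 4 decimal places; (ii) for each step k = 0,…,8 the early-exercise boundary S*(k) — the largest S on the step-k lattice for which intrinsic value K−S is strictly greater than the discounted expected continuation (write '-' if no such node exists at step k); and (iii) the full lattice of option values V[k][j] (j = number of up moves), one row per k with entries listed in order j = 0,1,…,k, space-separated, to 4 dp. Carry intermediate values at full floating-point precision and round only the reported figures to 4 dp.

price = 29.7300
boundary = 100.4000 93.9295 100.4000 93.9295 100.4000 107.3163 100.4000 107.3163 114.7090
tree:
29.7300
36.2005 23.1486
42.2540 29.7300 17.0001
47.9174 36.2005 22.8911 11.4705
53.2158 42.2540 29.7300 16.4940 6.7336
58.1727 47.9174 36.2005 22.8137 10.5494 3.1216
62.8102 53.2158 42.2540 29.7300 15.9032 5.4893 0.8727
67.1488 58.1727 47.9174 36.2005 22.8137 9.3878 1.7891 0.0000
71.2078 62.8102 53.2158 42.2540 29.7300 15.4210 3.6678 0.0000 0.0000
75.0052 67.1488 58.1727 47.9174 36.2005 22.8137 7.5191 0.0000 0.0000 0.0000

Δt=0.06933, u=1.06889, d=0.93555, q=0.51044, disc=e^(-rΔt)=0.99640
k=9 terminal: V=max(K-S,0) → 75.0052 67.1488 58.1727 47.9174 36.2005 22.8137 7.5191 0.0000 0.0000 0.0000
k=8: j=0 S=58.9222 intr=71.2078 cont=70.7395 V=71.2078[EX]; j=1 S=67.3198 intr=62.8102 cont=62.3419 V=62.8102[EX]; j=2 S=76.9142 intr=53.2158 cont=52.7475 V=53.2158[EX]; j=3 S=87.8760 intr=42.2540 cont=41.7857 V=42.2540[EX]; j=4 S=100.4000 intr=29.7300 cont=29.2617 V=29.7300[EX]; j=5 S=114.7090 intr=15.4210 cont=14.9527 V=15.4210[EX]; j=6 S=131.0572 intr=0.0000 cont=3.6678 V=3.6678[hold]; j=7 S=149.7355 intr=0.0000 cont=0.0000 V=0.0000[hold]; j=8 S=171.0757 intr=0.0000 cont=0.0000 V=0.0000[hold]  S*(8)=114.7090
k=7: j=0 S=62.9812 intr=67.1488 cont=66.6805 V=67.1488[EX]; j=1 S=71.9573 intr=58.1727 cont=57.7044 V=58.1727[EX]; j=2 S=82.2126 intr=47.9174 cont=47.4491 V=47.9174[EX]; j=3 S=93.9295 intr=36.2005 cont=35.7322 V=36.2005[EX]; j=4 S=107.3163 intr=22.8137 cont=22.3454 V=22.8137[EX]; j=5 S=122.6109 intr=7.5191 cont=9.3878 V=9.3878[hold]; j=6 S=140.0854 intr=0.0000 cont=1.7891 V=1.7891[hold]; j=7 S=160.0503 intr=0.0000 cont=0.0000 V=0.0000[hold]  S*(7)=107.3163
k=6: j=0 S=67.3198 intr=62.8102 cont=62.3419 V=62.8102[EX]; j=1 S=76.9142 intr=53.2158 cont=52.7475 V=53.2158[EX]; j=2 S=87.8760 intr=42.2540 cont=41.7857 V=42.2540[EX]; j=3 S=100.4000 intr=29.7300 cont=29.2617 V=29.7300[EX]; j=4 S=114.7090 intr=15.4210 cont=15.9032 V=15.9032[hold]; j=5 S=131.0572 intr=0.0000 cont=5.4893 V=5.4893[hold]; j=6 S=149.7355 intr=0.0000 cont=0.8727 V=0.8727[hold]  S*(6)=100.4000
k=5: j=0 S=71.9573 intr=58.1727 cont=57.7044 V=58.1727[EX]; j=1 S=82.2126 intr=47.9174 cont=47.4491 V=47.9174[EX]; j=2 S=93.9295 intr=36.2005 cont=35.7322 V=36.2005[EX]; j=3 S=107.3163 intr=22.8137 cont=22.5906 V=22.8137[EX]; j=4 S=122.6109 intr=7.5191 cont=10.5494 V=10.5494[hold]; j=5 S=140.0854 intr=0.0000 cont=3.1216 V=3.1216[hold]  S*(5)=107.3163
k=4: j=0 S=76.9142 intr=53.2158 cont=52.7475 V=53.2158[EX]; j=1 S=87.8760 intr=42.2540 cont=41.7857 V=42.2540[EX]; j=2 S=100.4000 intr=29.7300 cont=29.2617 V=29.7300[EX]; j=3 S=114.7090 intr=15.4210 cont=16.4940 V=16.4940[hold]; j=4 S=131.0572 intr=0.0000 cont=6.7336 V=6.7336[hold]  S*(4)=100.4000
k=3: j=0 S=82.2126 intr=47.9174 cont=47.4491 V=47.9174[EX]; j=1 S=93.9295 intr=36.2005 cont=35.7322 V=36.2005[EX]; j=2 S=107.3163 intr=22.8137 cont=22.8911 V=22.8911[hold]; j=3 S=122.6109 intr=7.5191 cont=11.4705 V=11.4705[hold]  S*(3)=93.9295
k=2: j=0 S=87.8760 intr=42.2540 cont=41.7857 V=42.2540[EX]; j=1 S=100.4000 intr=29.7300 cont=29.3010 V=29.7300[EX]; j=2 S=114.7090 intr=15.4210 cont=17.0001 V=17.0001[hold]  S*(2)=100.4000
k=1: j=0 S=93.9295 intr=36.2005 cont=35.7322 V=36.2005[EX]; j=1 S=107.3163 intr=22.8137 cont=23.1486 V=23.1486[hold]  S*(1)=93.9295
k=0: j=0 S=100.4000 intr=29.7300 cont=29.4320 V=29.7300[EX]  S*(0)=100.4000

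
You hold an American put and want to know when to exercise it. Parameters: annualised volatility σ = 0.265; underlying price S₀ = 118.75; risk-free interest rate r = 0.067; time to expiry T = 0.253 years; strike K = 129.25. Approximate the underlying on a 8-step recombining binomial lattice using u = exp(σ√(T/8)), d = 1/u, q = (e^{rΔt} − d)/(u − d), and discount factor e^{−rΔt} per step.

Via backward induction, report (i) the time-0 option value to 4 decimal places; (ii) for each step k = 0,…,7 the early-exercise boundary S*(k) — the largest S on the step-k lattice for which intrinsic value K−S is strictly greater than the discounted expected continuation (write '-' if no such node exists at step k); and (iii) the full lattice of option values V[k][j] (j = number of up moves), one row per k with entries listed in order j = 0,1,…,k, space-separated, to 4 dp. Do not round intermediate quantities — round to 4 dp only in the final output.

params: Δt=0.03163 u=1.04825 d=0.95397 q=0.51072 e^(-rΔt)=0.99788
t_8 payoffs: 47.7982 39.7477 30.9016 21.1812 10.5000 0.0000 0.0000 0.0000 0.0000
t_7: node(7,0) S=85.3822 payoff=43.8678 vs cont=43.5942 → 43.8678 [stop]  node(7,1) S=93.8211 payoff=35.4289 vs cont=35.1553 → 35.4289 [stop]  node(7,2) S=103.0941 payoff=26.1559 vs cont=25.8823 → 26.1559 [stop]  node(7,3) S=113.2836 payoff=15.9664 vs cont=15.6928 → 15.9664 [stop]  node(7,4) S=124.4802 payoff=4.7698 vs cont=5.1266 → 5.1266 [wait]  node(7,5) S=136.7834 payoff=0.0000 vs cont=0.0000 → 0.0000 [wait]  node(7,6) S=150.3026 payoff=0.0000 vs cont=0.0000 → 0.0000 [wait]  node(7,7) S=165.1580 payoff=0.0000 vs cont=0.0000 → 0.0000 [wait]  ⇒ S*(7)=113.2836
t_6: node(6,0) S=89.5023 payoff=39.7477 vs cont=39.4741 → 39.7477 [stop]  node(6,1) S=98.3484 payoff=30.9016 vs cont=30.6280 → 30.9016 [stop]  node(6,2) S=108.0688 payoff=21.1812 vs cont=20.9076 → 21.1812 [stop]  node(6,3) S=118.7500 payoff=10.5000 vs cont=10.4083 → 10.5000 [stop]  node(6,4) S=130.4869 payoff=0.0000 vs cont=2.5030 → 2.5030 [wait]  node(6,5) S=143.3838 payoff=0.0000 vs cont=0.0000 → 0.0000 [wait]  node(6,6) S=157.5553 payoff=0.0000 vs cont=0.0000 → 0.0000 [wait]  ⇒ S*(6)=118.7500
t_5: node(5,0) S=93.8211 payoff=35.4289 vs cont=35.1553 → 35.4289 [stop]  node(5,1) S=103.0941 payoff=26.1559 vs cont=25.8823 → 26.1559 [stop]  node(5,2) S=113.2836 payoff=15.9664 vs cont=15.6928 → 15.9664 [stop]  node(5,3) S=124.4802 payoff=4.7698 vs cont=6.4022 → 6.4022 [wait]  node(5,4) S=136.7834 payoff=0.0000 vs cont=1.2221 → 1.2221 [wait]  node(5,5) S=150.3026 payoff=0.0000 vs cont=0.0000 → 0.0000 [wait]  ⇒ S*(5)=113.2836
t_4: node(4,0) S=98.3484 payoff=30.9016 vs cont=30.6280 → 30.9016 [stop]  node(4,1) S=108.0688 payoff=21.1812 vs cont=20.9076 → 21.1812 [stop]  node(4,2) S=118.7500 payoff=10.5000 vs cont=11.0584 → 11.0584 [wait]  node(4,3) S=130.4869 payoff=0.0000 vs cont=3.7487 → 3.7487 [wait]  node(4,4) S=143.3838 payoff=0.0000 vs cont=0.5967 → 0.5967 [wait]  ⇒ S*(4)=108.0688
t_3: node(3,0) S=103.0941 payoff=26.1559 vs cont=25.8823 → 26.1559 [stop]  node(3,1) S=113.2836 payoff=15.9664 vs cont=15.9774 → 15.9774 [wait]  node(3,2) S=124.4802 payoff=4.7698 vs cont=7.3097 → 7.3097 [wait]  node(3,3) S=136.7834 payoff=0.0000 vs cont=2.1344 → 2.1344 [wait]  ⇒ S*(3)=103.0941
t_2: node(2,0) S=108.0688 payoff=21.1812 vs cont=20.9132 → 21.1812 [stop]  node(2,1) S=118.7500 payoff=10.5000 vs cont=11.5262 → 11.5262 [wait]  node(2,2) S=130.4869 payoff=0.0000 vs cont=4.6567 → 4.6567 [wait]  ⇒ S*(2)=108.0688
t_1: node(1,0) S=113.2836 payoff=15.9664 vs cont=16.2158 → 16.2158 [wait]  node(1,1) S=124.4802 payoff=4.7698 vs cont=8.0009 → 8.0009 [wait]  ⇒ S*(1)=-
t_0: node(0,0) S=118.7500 payoff=10.5000 vs cont=11.9949 → 11.9949 [wait]  ⇒ S*(0)=-

price = 11.9949
boundary = - - 108.0688 103.0941 108.0688 113.2836 118.7500 113.2836
tree:
11.9949
16.2158 8.0009
21.1812 11.5262 4.6567
26.1559 15.9774 7.3097 2.1344
30.9016 21.1812 11.0584 3.7487 0.5967
35.4289 26.1559 15.9664 6.4022 1.2221 0.0000
39.7477 30.9016 21.1812 10.5000 2.5030 0.0000 0.0000
43.8678 35.4289 26.1559 15.9664 5.1266 0.0000 0.0000 0.0000
47.7982 39.7477 30.9016 21.1812 10.5000 0.0000 0.0000 0.0000 0.0000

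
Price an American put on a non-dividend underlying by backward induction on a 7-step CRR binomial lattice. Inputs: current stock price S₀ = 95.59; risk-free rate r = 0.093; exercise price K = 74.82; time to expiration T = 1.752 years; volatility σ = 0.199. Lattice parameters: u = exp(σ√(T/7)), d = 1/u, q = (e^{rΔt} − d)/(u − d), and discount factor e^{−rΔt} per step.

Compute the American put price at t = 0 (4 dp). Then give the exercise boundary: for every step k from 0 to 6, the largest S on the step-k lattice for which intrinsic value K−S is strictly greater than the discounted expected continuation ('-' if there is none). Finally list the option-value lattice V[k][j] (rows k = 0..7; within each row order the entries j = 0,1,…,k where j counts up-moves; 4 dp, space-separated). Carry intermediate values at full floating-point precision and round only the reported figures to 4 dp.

price = 0.6919
boundary = - - - - 64.1896 58.1069 64.1896
tree:
0.6919
1.4234 0.2178
2.8649 0.4914 0.0388
5.6130 1.0942 0.0976 0.0000
10.6304 2.3951 0.2455 0.0000 0.0000
16.7131 5.1257 0.6177 0.0000 0.0000 0.0000
22.2194 10.6304 1.5543 0.0000 0.0000 0.0000 0.0000
27.2039 16.7131 3.9110 0.0000 0.0000 0.0000 0.0000 0.0000

Δt=0.25029  u=1.10468  d=0.90524  q=0.59321  discount=0.97699
step 7 (expiry): payoffs max(K−S,0) = 27.2039 16.7131 3.9110 0.0000 0.0000 0.0000 0.0000 0.0000
step 6: (k=6,j=0): S=52.6006, (K−S)⁺=22.2194, hold=20.4980 ⇒ V=22.2194 exercise | (k=6,j=1): S=64.1896, (K−S)⁺=10.6304, hold=8.9090 ⇒ V=10.6304 exercise | (k=6,j=2): S=78.3319, (K−S)⁺=0.0000, hold=1.5543 ⇒ V=1.5543 continue | (k=6,j=3): S=95.5900, (K−S)⁺=0.0000, hold=0.0000 ⇒ V=0.0000 continue | (k=6,j=4): S=116.6505, (K−S)⁺=0.0000, hold=0.0000 ⇒ V=0.0000 continue | (k=6,j=5): S=142.3510, (K−S)⁺=0.0000, hold=0.0000 ⇒ V=0.0000 continue | (k=6,j=6): S=173.7138, (K−S)⁺=0.0000, hold=0.0000 ⇒ V=0.0000 continue  boundary S*=64.1896
step 5: (k=5,j=0): S=58.1069, (K−S)⁺=16.7131, hold=14.9917 ⇒ V=16.7131 exercise | (k=5,j=1): S=70.9090, (K−S)⁺=3.9110, hold=5.1257 ⇒ V=5.1257 continue | (k=5,j=2): S=86.5317, (K−S)⁺=0.0000, hold=0.6177 ⇒ V=0.6177 continue | (k=5,j=3): S=105.5965, (K−S)⁺=0.0000, hold=0.0000 ⇒ V=0.0000 continue | (k=5,j=4): S=128.8616, (K−S)⁺=0.0000, hold=0.0000 ⇒ V=0.0000 continue | (k=5,j=5): S=157.2524, (K−S)⁺=0.0000, hold=0.0000 ⇒ V=0.0000 continue  boundary S*=58.1069
step 4: (k=4,j=0): S=64.1896, (K−S)⁺=10.6304, hold=9.6130 ⇒ V=10.6304 exercise | (k=4,j=1): S=78.3319, (K−S)⁺=0.0000, hold=2.3951 ⇒ V=2.3951 continue | (k=4,j=2): S=95.5900, (K−S)⁺=0.0000, hold=0.2455 ⇒ V=0.2455 continue | (k=4,j=3): S=116.6505, (K−S)⁺=0.0000, hold=0.0000 ⇒ V=0.0000 continue | (k=4,j=4): S=142.3510, (K−S)⁺=0.0000, hold=0.0000 ⇒ V=0.0000 continue  boundary S*=64.1896
step 3: (k=3,j=0): S=70.9090, (K−S)⁺=3.9110, hold=5.6130 ⇒ V=5.6130 continue | (k=3,j=1): S=86.5317, (K−S)⁺=0.0000, hold=1.0942 ⇒ V=1.0942 continue | (k=3,j=2): S=105.5965, (K−S)⁺=0.0000, hold=0.0976 ⇒ V=0.0976 continue | (k=3,j=3): S=128.8616, (K−S)⁺=0.0000, hold=0.0000 ⇒ V=0.0000 continue  boundary S*=-
step 2: (k=2,j=0): S=78.3319, (K−S)⁺=0.0000, hold=2.8649 ⇒ V=2.8649 continue | (k=2,j=1): S=95.5900, (K−S)⁺=0.0000, hold=0.4914 ⇒ V=0.4914 continue | (k=2,j=2): S=116.6505, (K−S)⁺=0.0000, hold=0.0388 ⇒ V=0.0388 continue  boundary S*=-
step 1: (k=1,j=0): S=86.5317, (K−S)⁺=0.0000, hold=1.4234 ⇒ V=1.4234 continue | (k=1,j=1): S=105.5965, (K−S)⁺=0.0000, hold=0.2178 ⇒ V=0.2178 continue  boundary S*=-
step 0: (k=0,j=0): S=95.5900, (K−S)⁺=0.0000, hold=0.6919 ⇒ V=0.6919 continue  boundary S*=-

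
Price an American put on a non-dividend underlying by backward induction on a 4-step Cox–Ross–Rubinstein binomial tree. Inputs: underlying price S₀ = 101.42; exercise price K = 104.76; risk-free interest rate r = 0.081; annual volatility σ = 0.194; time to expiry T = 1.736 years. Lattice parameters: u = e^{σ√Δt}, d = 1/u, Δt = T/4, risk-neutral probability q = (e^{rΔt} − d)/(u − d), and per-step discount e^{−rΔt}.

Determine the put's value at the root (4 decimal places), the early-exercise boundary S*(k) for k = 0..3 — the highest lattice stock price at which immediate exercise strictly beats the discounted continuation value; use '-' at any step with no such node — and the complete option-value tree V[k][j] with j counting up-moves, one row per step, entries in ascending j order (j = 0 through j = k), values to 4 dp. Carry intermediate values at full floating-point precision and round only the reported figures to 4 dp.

price = 7.5089
boundary = - 89.2522 78.5442 89.2522
tree:
7.5089
15.5078 2.7870
26.2158 6.6160 0.4792
35.6392 15.5078 1.2651 0.0000
43.9319 26.2158 3.3400 0.0000 0.0000

params: Δt=0.43400 u=1.13633 d=0.88003 q=0.60769 e^(-rΔt)=0.96546
t_4 payoffs: 43.9319 26.2158 3.3400 0.0000 0.0000
t_3: node(3,0) S=69.1208 payoff=35.6392 vs cont=32.0204 → 35.6392 [stop]  node(3,1) S=89.2522 payoff=15.5078 vs cont=11.8891 → 15.5078 [stop]  node(3,2) S=115.2467 payoff=0.0000 vs cont=1.2651 → 1.2651 [wait]  node(3,3) S=148.8121 payoff=0.0000 vs cont=0.0000 → 0.0000 [wait]  ⇒ S*(3)=89.2522
t_2: node(2,0) S=78.5442 payoff=26.2158 vs cont=22.5971 → 26.2158 [stop]  node(2,1) S=101.4200 payoff=3.3400 vs cont=6.6160 → 6.6160 [wait]  node(2,2) S=130.9584 payoff=0.0000 vs cont=0.4792 → 0.4792 [wait]  ⇒ S*(2)=78.5442
t_1: node(1,0) S=89.2522 payoff=15.5078 vs cont=13.8111 → 15.5078 [stop]  node(1,1) S=115.2467 payoff=0.0000 vs cont=2.7870 → 2.7870 [wait]  ⇒ S*(1)=89.2522
t_0: node(0,0) S=101.4200 payoff=3.3400 vs cont=7.5089 → 7.5089 [wait]  ⇒ S*(0)=-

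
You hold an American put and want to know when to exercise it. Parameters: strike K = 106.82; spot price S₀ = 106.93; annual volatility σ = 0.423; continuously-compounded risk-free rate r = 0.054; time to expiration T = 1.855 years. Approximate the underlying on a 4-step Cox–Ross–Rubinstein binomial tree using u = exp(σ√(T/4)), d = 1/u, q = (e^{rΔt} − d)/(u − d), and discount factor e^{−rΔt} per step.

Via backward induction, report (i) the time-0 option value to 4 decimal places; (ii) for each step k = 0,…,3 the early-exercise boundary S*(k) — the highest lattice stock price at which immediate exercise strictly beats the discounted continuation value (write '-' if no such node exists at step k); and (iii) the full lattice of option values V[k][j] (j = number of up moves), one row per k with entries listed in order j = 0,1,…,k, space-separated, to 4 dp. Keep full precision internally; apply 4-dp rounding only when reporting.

Δt=0.46375  u=1.33384  d=0.74972  q=0.47189  discount=0.97527
step 4 (expiry): payoffs max(K−S,0) = 73.0377 46.7173 0.0000 0.0000 0.0000
step 3: (k=3,j=0): S=45.0600, (K−S)⁺=61.7600, hold=59.1181 ⇒ V=61.7600 exercise | (k=3,j=1): S=80.1672, (K−S)⁺=26.6528, hold=24.0616 ⇒ V=26.6528 exercise | (k=3,j=2): S=142.6272, (K−S)⁺=0.0000, hold=0.0000 ⇒ V=0.0000 continue | (k=3,j=3): S=253.7509, (K−S)⁺=0.0000, hold=0.0000 ⇒ V=0.0000 continue  boundary S*=80.1672
step 2: (k=2,j=0): S=60.1027, (K−S)⁺=46.7173, hold=44.0754 ⇒ V=46.7173 exercise | (k=2,j=1): S=106.9300, (K−S)⁺=0.0000, hold=13.7274 ⇒ V=13.7274 continue | (k=2,j=2): S=190.2414, (K−S)⁺=0.0000, hold=0.0000 ⇒ V=0.0000 continue  boundary S*=60.1027
step 1: (k=1,j=0): S=80.1672, (K−S)⁺=26.6528, hold=30.3792 ⇒ V=30.3792 continue | (k=1,j=1): S=142.6272, (K−S)⁺=0.0000, hold=7.0703 ⇒ V=7.0703 continue  boundary S*=-
step 0: (k=0,j=0): S=106.9300, (K−S)⁺=0.0000, hold=18.9006 ⇒ V=18.9006 continue  boundary S*=-

price = 18.9006
boundary = - - 60.1027 80.1672
tree:
18.9006
30.3792 7.0703
46.7173 13.7274 0.0000
61.7600 26.6528 0.0000 0.0000
73.0377 46.7173 0.0000 0.0000 0.0000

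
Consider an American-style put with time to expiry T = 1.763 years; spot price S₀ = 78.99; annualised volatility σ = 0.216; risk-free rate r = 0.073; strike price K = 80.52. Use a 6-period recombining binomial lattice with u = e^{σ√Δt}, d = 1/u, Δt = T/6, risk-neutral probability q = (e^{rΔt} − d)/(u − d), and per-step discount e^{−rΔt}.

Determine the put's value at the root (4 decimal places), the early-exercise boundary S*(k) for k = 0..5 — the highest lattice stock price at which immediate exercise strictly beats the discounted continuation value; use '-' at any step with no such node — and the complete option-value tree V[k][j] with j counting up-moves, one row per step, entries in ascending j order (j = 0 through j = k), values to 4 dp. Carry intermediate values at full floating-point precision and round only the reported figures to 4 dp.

Δt=0.29383  u=1.12422  d=0.88951  q=0.56314  discount=0.97878
step 6 (expiry): payoffs max(K−S,0) = 41.3933 31.0692 18.0211 1.5300 0.0000 0.0000 0.0000
step 5: (k=5,j=0): S=43.9869, (K−S)⁺=36.5331, hold=34.8243 ⇒ V=36.5331 exercise | (k=5,j=1): S=55.5934, (K−S)⁺=24.9266, hold=23.2179 ⇒ V=24.9266 exercise | (k=5,j=2): S=70.2623, (K−S)⁺=10.2577, hold=8.5489 ⇒ V=10.2577 exercise | (k=5,j=3): S=88.8018, (K−S)⁺=0.0000, hold=0.6542 ⇒ V=0.6542 continue | (k=5,j=4): S=112.2332, (K−S)⁺=0.0000, hold=0.0000 ⇒ V=0.0000 continue | (k=5,j=5): S=141.8472, (K−S)⁺=0.0000, hold=0.0000 ⇒ V=0.0000 continue  boundary S*=70.2623
step 4: (k=4,j=0): S=49.4508, (K−S)⁺=31.0692, hold=29.3605 ⇒ V=31.0692 exercise | (k=4,j=1): S=62.4989, (K−S)⁺=18.0211, hold=16.3123 ⇒ V=18.0211 exercise | (k=4,j=2): S=78.9900, (K−S)⁺=1.5300, hold=4.7467 ⇒ V=4.7467 continue | (k=4,j=3): S=99.8324, (K−S)⁺=0.0000, hold=0.2797 ⇒ V=0.2797 continue | (k=4,j=4): S=126.1743, (K−S)⁺=0.0000, hold=0.0000 ⇒ V=0.0000 continue  boundary S*=62.4989
step 3: (k=3,j=0): S=55.5934, (K−S)⁺=24.9266, hold=23.2179 ⇒ V=24.9266 exercise | (k=3,j=1): S=70.2623, (K−S)⁺=10.2577, hold=10.3219 ⇒ V=10.3219 continue | (k=3,j=2): S=88.8018, (K−S)⁺=0.0000, hold=2.1838 ⇒ V=2.1838 continue | (k=3,j=3): S=112.2332, (K−S)⁺=0.0000, hold=0.1196 ⇒ V=0.1196 continue  boundary S*=55.5934
step 2: (k=2,j=0): S=62.4989, (K−S)⁺=18.0211, hold=16.3477 ⇒ V=18.0211 exercise | (k=2,j=1): S=78.9900, (K−S)⁺=1.5300, hold=5.6173 ⇒ V=5.6173 continue | (k=2,j=2): S=99.8324, (K−S)⁺=0.0000, hold=0.9997 ⇒ V=0.9997 continue  boundary S*=62.4989
step 1: (k=1,j=0): S=70.2623, (K−S)⁺=10.2577, hold=10.8018 ⇒ V=10.8018 continue | (k=1,j=1): S=88.8018, (K−S)⁺=0.0000, hold=2.9529 ⇒ V=2.9529 continue  boundary S*=-
step 0: (k=0,j=0): S=78.9900, (K−S)⁺=1.5300, hold=6.2464 ⇒ V=6.2464 continue  boundary S*=-

price = 6.2464
boundary = - - 62.4989 55.5934 62.4989 70.2623
tree:
6.2464
10.8018 2.9529
18.0211 5.6173 0.9997
24.9266 10.3219 2.1838 0.1196
31.0692 18.0211 4.7467 0.2797 0.0000
36.5331 24.9266 10.2577 0.6542 0.0000 0.0000
41.3933 31.0692 18.0211 1.5300 0.0000 0.0000 0.0000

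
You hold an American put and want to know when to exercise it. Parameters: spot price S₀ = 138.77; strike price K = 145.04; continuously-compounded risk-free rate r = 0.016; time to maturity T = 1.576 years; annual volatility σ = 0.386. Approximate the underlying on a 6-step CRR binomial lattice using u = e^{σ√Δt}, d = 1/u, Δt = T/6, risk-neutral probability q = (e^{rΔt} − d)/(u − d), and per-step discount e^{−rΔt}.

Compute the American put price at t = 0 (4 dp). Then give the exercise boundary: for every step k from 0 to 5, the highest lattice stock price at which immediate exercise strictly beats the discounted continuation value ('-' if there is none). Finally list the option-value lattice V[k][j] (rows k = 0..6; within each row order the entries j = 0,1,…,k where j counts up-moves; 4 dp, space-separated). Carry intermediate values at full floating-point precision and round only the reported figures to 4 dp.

price = 28.5710
boundary = - - - 76.6562 93.4251 113.8622
tree:
28.5710
39.7060 15.8275
53.2593 24.2397 6.1475
68.3838 36.0820 10.6304 0.9680
82.1428 51.6149 18.2708 1.8045 0.0000
93.4322 68.3838 31.1778 3.3636 0.0000 0.0000
102.6953 82.1428 51.6149 6.2700 0.0000 0.0000 0.0000

Δt=0.26267  u=1.21875  d=0.82051  q=0.46128  discount=0.99581
step 6 (expiry): payoffs max(K−S,0) = 102.6953 82.1428 51.6149 6.2700 0.0000 0.0000 0.0000
step 5: (k=5,j=0): S=51.6078, (K−S)⁺=93.4322, hold=92.8239 ⇒ V=93.4322 exercise | (k=5,j=1): S=76.6562, (K−S)⁺=68.3838, hold=67.7755 ⇒ V=68.3838 exercise | (k=5,j=2): S=113.8622, (K−S)⁺=31.1778, hold=30.5695 ⇒ V=31.1778 exercise | (k=5,j=3): S=169.1265, (K−S)⁺=0.0000, hold=3.3636 ⇒ V=3.3636 continue | (k=5,j=4): S=251.2139, (K−S)⁺=0.0000, hold=0.0000 ⇒ V=0.0000 continue | (k=5,j=5): S=373.1433, (K−S)⁺=0.0000, hold=0.0000 ⇒ V=0.0000 continue  boundary S*=113.8622
step 4: (k=4,j=0): S=62.8972, (K−S)⁺=82.1428, hold=81.5345 ⇒ V=82.1428 exercise | (k=4,j=1): S=93.4251, (K−S)⁺=51.6149, hold=51.0066 ⇒ V=51.6149 exercise | (k=4,j=2): S=138.7700, (K−S)⁺=6.2700, hold=18.2708 ⇒ V=18.2708 continue | (k=4,j=3): S=206.1235, (K−S)⁺=0.0000, hold=1.8045 ⇒ V=1.8045 continue | (k=4,j=4): S=306.1679, (K−S)⁺=0.0000, hold=0.0000 ⇒ V=0.0000 continue  boundary S*=93.4251
step 3: (k=3,j=0): S=76.6562, (K−S)⁺=68.3838, hold=67.7755 ⇒ V=68.3838 exercise | (k=3,j=1): S=113.8622, (K−S)⁺=31.1778, hold=36.0820 ⇒ V=36.0820 continue | (k=3,j=2): S=169.1265, (K−S)⁺=0.0000, hold=10.6304 ⇒ V=10.6304 continue | (k=3,j=3): S=251.2139, (K−S)⁺=0.0000, hold=0.9680 ⇒ V=0.9680 continue  boundary S*=76.6562
step 2: (k=2,j=0): S=93.4251, (K−S)⁺=51.6149, hold=53.2593 ⇒ V=53.2593 continue | (k=2,j=1): S=138.7700, (K−S)⁺=6.2700, hold=24.2397 ⇒ V=24.2397 continue | (k=2,j=2): S=206.1235, (K−S)⁺=0.0000, hold=6.1475 ⇒ V=6.1475 continue  boundary S*=-
step 1: (k=1,j=0): S=113.8622, (K−S)⁺=31.1778, hold=39.7060 ⇒ V=39.7060 continue | (k=1,j=1): S=169.1265, (K−S)⁺=0.0000, hold=15.8275 ⇒ V=15.8275 continue  boundary S*=-
step 0: (k=0,j=0): S=138.7700, (K−S)⁺=6.2700, hold=28.5710 ⇒ V=28.5710 continue  boundary S*=-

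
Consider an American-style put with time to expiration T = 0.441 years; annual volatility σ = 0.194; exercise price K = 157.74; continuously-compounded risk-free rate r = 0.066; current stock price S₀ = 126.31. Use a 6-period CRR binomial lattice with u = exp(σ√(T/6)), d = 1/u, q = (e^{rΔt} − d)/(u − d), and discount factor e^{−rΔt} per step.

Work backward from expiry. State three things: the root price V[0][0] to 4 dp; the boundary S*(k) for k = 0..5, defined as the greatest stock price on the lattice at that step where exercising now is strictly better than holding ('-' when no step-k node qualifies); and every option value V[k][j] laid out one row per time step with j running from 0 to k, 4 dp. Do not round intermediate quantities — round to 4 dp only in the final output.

Δt=0.07350  u=1.05400  d=0.94876  q=0.53306  discount=0.99516
step 6 (expiry): payoffs max(K−S,0) = 65.6130 55.3940 44.0416 31.4300 17.4195 1.8548 0.0000
step 5: (k=5,j=0): S=97.1022, (K−S)⁺=60.6378, hold=59.8745 ⇒ V=60.6378 exercise | (k=5,j=1): S=107.8729, (K−S)⁺=49.8671, hold=49.1037 ⇒ V=49.8671 exercise | (k=5,j=2): S=119.8384, (K−S)⁺=37.9016, hold=37.1383 ⇒ V=37.9016 exercise | (k=5,j=3): S=133.1311, (K−S)⁺=24.6089, hold=23.8456 ⇒ V=24.6089 exercise | (k=5,j=4): S=147.8983, (K−S)⁺=9.8417, hold=9.0784 ⇒ V=9.8417 exercise | (k=5,j=5): S=164.3034, (K−S)⁺=0.0000, hold=0.8619 ⇒ V=0.8619 continue  boundary S*=147.8983
step 4: (k=4,j=0): S=102.3460, (K−S)⁺=55.3940, hold=54.6307 ⇒ V=55.3940 exercise | (k=4,j=1): S=113.6984, (K−S)⁺=44.0416, hold=43.2783 ⇒ V=44.0416 exercise | (k=4,j=2): S=126.3100, (K−S)⁺=31.4300, hold=30.6667 ⇒ V=31.4300 exercise | (k=4,j=3): S=140.3205, (K−S)⁺=17.4195, hold=16.6561 ⇒ V=17.4195 exercise | (k=4,j=4): S=155.8852, (K−S)⁺=1.8548, hold=5.0305 ⇒ V=5.0305 continue  boundary S*=140.3205
step 3: (k=3,j=0): S=107.8729, (K−S)⁺=49.8671, hold=49.1037 ⇒ V=49.8671 exercise | (k=3,j=1): S=119.8384, (K−S)⁺=37.9016, hold=37.1383 ⇒ V=37.9016 exercise | (k=3,j=2): S=133.1311, (K−S)⁺=24.6089, hold=23.8456 ⇒ V=24.6089 exercise | (k=3,j=3): S=147.8983, (K−S)⁺=9.8417, hold=10.7630 ⇒ V=10.7630 continue  boundary S*=133.1311
step 2: (k=2,j=0): S=113.6984, (K−S)⁺=44.0416, hold=43.2783 ⇒ V=44.0416 exercise | (k=2,j=1): S=126.3100, (K−S)⁺=31.4300, hold=30.6667 ⇒ V=31.4300 exercise | (k=2,j=2): S=140.3205, (K−S)⁺=17.4195, hold=17.1448 ⇒ V=17.4195 exercise  boundary S*=140.3205
step 1: (k=1,j=0): S=119.8384, (K−S)⁺=37.9016, hold=37.1383 ⇒ V=37.9016 exercise | (k=1,j=1): S=133.1311, (K−S)⁺=24.6089, hold=23.8456 ⇒ V=24.6089 exercise  boundary S*=133.1311
step 0: (k=0,j=0): S=126.3100, (K−S)⁺=31.4300, hold=30.6667 ⇒ V=31.4300 exercise  boundary S*=126.3100

price = 31.4300
boundary = 126.3100 133.1311 140.3205 133.1311 140.3205 147.8983
tree:
31.4300
37.9016 24.6089
44.0416 31.4300 17.4195
49.8671 37.9016 24.6089 10.7630
55.3940 44.0416 31.4300 17.4195 5.0305
60.6378 49.8671 37.9016 24.6089 9.8417 0.8619
65.6130 55.3940 44.0416 31.4300 17.4195 1.8548 0.0000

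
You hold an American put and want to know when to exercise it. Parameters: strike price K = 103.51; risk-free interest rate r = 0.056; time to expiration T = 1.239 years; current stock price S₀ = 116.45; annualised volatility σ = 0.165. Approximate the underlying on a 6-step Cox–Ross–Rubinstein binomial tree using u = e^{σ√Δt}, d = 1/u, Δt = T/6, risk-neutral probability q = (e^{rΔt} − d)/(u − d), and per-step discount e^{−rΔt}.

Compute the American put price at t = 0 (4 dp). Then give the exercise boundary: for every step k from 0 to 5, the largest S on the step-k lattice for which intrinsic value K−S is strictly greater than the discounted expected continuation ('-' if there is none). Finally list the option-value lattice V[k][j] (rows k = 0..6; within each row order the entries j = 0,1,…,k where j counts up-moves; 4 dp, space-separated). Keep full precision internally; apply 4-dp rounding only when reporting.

price = 1.8291
boundary = - - - 92.9929 86.2753 92.9929
tree:
1.8291
3.3796 0.6427
6.0728 1.3232 0.1186
10.5171 2.6894 0.2719 0.0000
17.2347 5.3766 0.6233 0.0000 0.0000
23.4671 10.5171 1.4291 0.0000 0.0000 0.0000
29.2492 17.2347 3.2765 0.0000 0.0000 0.0000 0.0000

Δt=0.20650  u=1.07786  d=0.92776  q=0.55875  discount=0.98850
step 6 (expiry): payoffs max(K−S,0) = 29.2492 17.2347 3.2765 0.0000 0.0000 0.0000 0.0000
step 5: (k=5,j=0): S=80.0429, (K−S)⁺=23.4671, hold=22.2770 ⇒ V=23.4671 exercise | (k=5,j=1): S=92.9929, (K−S)⁺=10.5171, hold=9.3270 ⇒ V=10.5171 exercise | (k=5,j=2): S=108.0379, (K−S)⁺=0.0000, hold=1.4291 ⇒ V=1.4291 continue | (k=5,j=3): S=125.5171, (K−S)⁺=0.0000, hold=0.0000 ⇒ V=0.0000 continue | (k=5,j=4): S=145.8241, (K−S)⁺=0.0000, hold=0.0000 ⇒ V=0.0000 continue | (k=5,j=5): S=169.4166, (K−S)⁺=0.0000, hold=0.0000 ⇒ V=0.0000 continue  boundary S*=92.9929
step 4: (k=4,j=0): S=86.2753, (K−S)⁺=17.2347, hold=16.0446 ⇒ V=17.2347 exercise | (k=4,j=1): S=100.2335, (K−S)⁺=3.2765, hold=5.3766 ⇒ V=5.3766 continue | (k=4,j=2): S=116.4500, (K−S)⁺=0.0000, hold=0.6233 ⇒ V=0.6233 continue | (k=4,j=3): S=135.2901, (K−S)⁺=0.0000, hold=0.0000 ⇒ V=0.0000 continue | (k=4,j=4): S=157.1783, (K−S)⁺=0.0000, hold=0.0000 ⇒ V=0.0000 continue  boundary S*=86.2753
step 3: (k=3,j=0): S=92.9929, (K−S)⁺=10.5171, hold=10.4870 ⇒ V=10.5171 exercise | (k=3,j=1): S=108.0379, (K−S)⁺=0.0000, hold=2.6894 ⇒ V=2.6894 continue | (k=3,j=2): S=125.5171, (K−S)⁺=0.0000, hold=0.2719 ⇒ V=0.2719 continue | (k=3,j=3): S=145.8241, (K−S)⁺=0.0000, hold=0.0000 ⇒ V=0.0000 continue  boundary S*=92.9929
step 2: (k=2,j=0): S=100.2335, (K−S)⁺=3.2765, hold=6.0728 ⇒ V=6.0728 continue | (k=2,j=1): S=116.4500, (K−S)⁺=0.0000, hold=1.3232 ⇒ V=1.3232 continue | (k=2,j=2): S=135.2901, (K−S)⁺=0.0000, hold=0.1186 ⇒ V=0.1186 continue  boundary S*=-
step 1: (k=1,j=0): S=108.0379, (K−S)⁺=0.0000, hold=3.3796 ⇒ V=3.3796 continue | (k=1,j=1): S=125.5171, (K−S)⁺=0.0000, hold=0.6427 ⇒ V=0.6427 continue  boundary S*=-
step 0: (k=0,j=0): S=116.4500, (K−S)⁺=0.0000, hold=1.8291 ⇒ V=1.8291 continue  boundary S*=-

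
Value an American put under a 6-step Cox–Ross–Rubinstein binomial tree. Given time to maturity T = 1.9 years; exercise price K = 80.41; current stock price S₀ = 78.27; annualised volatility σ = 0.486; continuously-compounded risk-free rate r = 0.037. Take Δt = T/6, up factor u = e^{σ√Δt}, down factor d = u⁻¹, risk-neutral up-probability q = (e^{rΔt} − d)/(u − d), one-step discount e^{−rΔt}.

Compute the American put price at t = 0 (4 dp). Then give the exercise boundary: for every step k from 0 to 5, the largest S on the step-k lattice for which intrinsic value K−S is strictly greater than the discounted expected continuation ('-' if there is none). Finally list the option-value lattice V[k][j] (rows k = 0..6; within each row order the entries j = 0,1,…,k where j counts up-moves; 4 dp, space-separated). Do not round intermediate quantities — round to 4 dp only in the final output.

price = 18.9611
boundary = - - - 34.4566 45.2947 59.5417
tree:
18.9611
26.4945 10.3695
35.6969 16.0863 3.7452
45.9534 24.2568 6.6518 0.3375
54.1981 35.1153 11.7932 0.6247 0.0000
60.4700 45.9534 20.8683 1.1562 0.0000 0.0000
65.2412 54.1981 35.1153 2.1400 0.0000 0.0000 0.0000

params: Δt=0.31667 u=1.31454 d=0.76072 q=0.45333 e^(-rΔt)=0.98835
t_6 payoffs: 65.2412 54.1981 35.1153 2.1400 0.0000 0.0000 0.0000
t_5: node(5,0) S=19.9400 payoff=60.4700 vs cont=59.5334 → 60.4700 [stop]  node(5,1) S=34.4566 payoff=45.9534 vs cont=45.0167 → 45.9534 [stop]  node(5,2) S=59.5417 payoff=20.8683 vs cont=19.9317 → 20.8683 [stop]  node(5,3) S=102.8891 payoff=0.0000 vs cont=1.1562 → 1.1562 [wait]  node(5,4) S=177.7942 payoff=0.0000 vs cont=0.0000 → 0.0000 [wait]  node(5,5) S=307.2316 payoff=0.0000 vs cont=0.0000 → 0.0000 [wait]  ⇒ S*(5)=59.5417
t_4: node(4,0) S=26.2119 payoff=54.1981 vs cont=53.2614 → 54.1981 [stop]  node(4,1) S=45.2947 payoff=35.1153 vs cont=34.1787 → 35.1153 [stop]  node(4,2) S=78.2700 payoff=2.1400 vs cont=11.7932 → 11.7932 [wait]  node(4,3) S=135.2520 payoff=0.0000 vs cont=0.6247 → 0.6247 [wait]  node(4,4) S=233.7178 payoff=0.0000 vs cont=0.0000 → 0.0000 [wait]  ⇒ S*(4)=45.2947
t_3: node(3,0) S=34.4566 payoff=45.9534 vs cont=45.0167 → 45.9534 [stop]  node(3,1) S=59.5417 payoff=20.8683 vs cont=24.2568 → 24.2568 [wait]  node(3,2) S=102.8891 payoff=0.0000 vs cont=6.6518 → 6.6518 [wait]  node(3,3) S=177.7942 payoff=0.0000 vs cont=0.3375 → 0.3375 [wait]  ⇒ S*(3)=34.4566
t_2: node(2,0) S=45.2947 payoff=35.1153 vs cont=35.6969 → 35.6969 [wait]  node(2,1) S=78.2700 payoff=2.1400 vs cont=16.0863 → 16.0863 [wait]  node(2,2) S=135.2520 payoff=0.0000 vs cont=3.7452 → 3.7452 [wait]  ⇒ S*(2)=-
t_1: node(1,0) S=59.5417 payoff=20.8683 vs cont=26.4945 → 26.4945 [wait]  node(1,1) S=102.8891 payoff=0.0000 vs cont=10.3695 → 10.3695 [wait]  ⇒ S*(1)=-
t_0: node(0,0) S=78.2700 payoff=2.1400 vs cont=18.9611 → 18.9611 [wait]  ⇒ S*(0)=-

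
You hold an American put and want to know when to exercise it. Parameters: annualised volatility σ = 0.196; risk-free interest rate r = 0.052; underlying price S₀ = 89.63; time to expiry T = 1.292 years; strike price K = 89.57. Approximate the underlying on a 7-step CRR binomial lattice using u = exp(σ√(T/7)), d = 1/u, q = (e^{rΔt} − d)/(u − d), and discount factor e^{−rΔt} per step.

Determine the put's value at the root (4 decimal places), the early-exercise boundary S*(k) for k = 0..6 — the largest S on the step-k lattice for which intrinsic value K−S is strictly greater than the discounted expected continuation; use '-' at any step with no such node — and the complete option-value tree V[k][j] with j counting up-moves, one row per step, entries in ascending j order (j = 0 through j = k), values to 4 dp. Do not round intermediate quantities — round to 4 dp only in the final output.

params: Δt=0.18457 u=1.08785 d=0.91924 q=0.53616 e^(-rΔt)=0.99045
t_7 payoffs: 39.8576 30.7393 19.9484 7.1783 0.0000 0.0000 0.0000 0.0000
t_6: node(6,0) S=54.0797 payoff=35.4903 vs cont=34.6347 → 35.4903 [stop]  node(6,1) S=63.9991 payoff=25.5709 vs cont=24.7153 → 25.5709 [stop]  node(6,2) S=75.7380 payoff=13.8320 vs cont=12.9765 → 13.8320 [stop]  node(6,3) S=89.6300 payoff=0.0000 vs cont=3.2978 → 3.2978 [wait]  node(6,4) S=106.0701 payoff=0.0000 vs cont=0.0000 → 0.0000 [wait]  node(6,5) S=125.5257 payoff=0.0000 vs cont=0.0000 → 0.0000 [wait]  node(6,6) S=148.5498 payoff=0.0000 vs cont=0.0000 → 0.0000 [wait]  ⇒ S*(6)=75.7380
t_5: node(5,0) S=58.8307 payoff=30.7393 vs cont=29.8837 → 30.7393 [stop]  node(5,1) S=69.6216 payoff=19.9484 vs cont=19.0928 → 19.9484 [stop]  node(5,2) S=82.3917 payoff=7.1783 vs cont=8.1058 → 8.1058 [wait]  node(5,3) S=97.5042 payoff=0.0000 vs cont=1.5150 → 1.5150 [wait]  node(5,4) S=115.3886 payoff=0.0000 vs cont=0.0000 → 0.0000 [wait]  node(5,5) S=136.5534 payoff=0.0000 vs cont=0.0000 → 0.0000 [wait]  ⇒ S*(5)=69.6216
t_4: node(4,0) S=63.9991 payoff=25.5709 vs cont=24.7153 → 25.5709 [stop]  node(4,1) S=75.7380 payoff=13.8320 vs cont=13.4690 → 13.8320 [stop]  node(4,2) S=89.6300 payoff=0.0000 vs cont=4.5285 → 4.5285 [wait]  node(4,3) S=106.0701 payoff=0.0000 vs cont=0.6960 → 0.6960 [wait]  node(4,4) S=125.5257 payoff=0.0000 vs cont=0.0000 → 0.0000 [wait]  ⇒ S*(4)=75.7380
t_3: node(3,0) S=69.6216 payoff=19.9484 vs cont=19.0928 → 19.9484 [stop]  node(3,1) S=82.3917 payoff=7.1783 vs cont=8.7594 → 8.7594 [wait]  node(3,2) S=97.5042 payoff=0.0000 vs cont=2.4500 → 2.4500 [wait]  node(3,3) S=115.3886 payoff=0.0000 vs cont=0.3198 → 0.3198 [wait]  ⇒ S*(3)=69.6216
t_2: node(2,0) S=75.7380 payoff=13.8320 vs cont=13.8161 → 13.8320 [stop]  node(2,1) S=89.6300 payoff=0.0000 vs cont=5.3252 → 5.3252 [wait]  node(2,2) S=106.0701 payoff=0.0000 vs cont=1.2954 → 1.2954 [wait]  ⇒ S*(2)=75.7380
t_1: node(1,0) S=82.3917 payoff=7.1783 vs cont=9.1825 → 9.1825 [wait]  node(1,1) S=97.5042 payoff=0.0000 vs cont=3.1344 → 3.1344 [wait]  ⇒ S*(1)=-
t_0: node(0,0) S=89.6300 payoff=0.0000 vs cont=5.8830 → 5.8830 [wait]  ⇒ S*(0)=-

price = 5.8830
boundary = - - 75.7380 69.6216 75.7380 69.6216 75.7380
tree:
5.8830
9.1825 3.1344
13.8320 5.3252 1.2954
19.9484 8.7594 2.4500 0.3198
25.5709 13.8320 4.5285 0.6960 0.0000
30.7393 19.9484 8.1058 1.5150 0.0000 0.0000
35.4903 25.5709 13.8320 3.2978 0.0000 0.0000 0.0000
39.8576 30.7393 19.9484 7.1783 0.0000 0.0000 0.0000 0.0000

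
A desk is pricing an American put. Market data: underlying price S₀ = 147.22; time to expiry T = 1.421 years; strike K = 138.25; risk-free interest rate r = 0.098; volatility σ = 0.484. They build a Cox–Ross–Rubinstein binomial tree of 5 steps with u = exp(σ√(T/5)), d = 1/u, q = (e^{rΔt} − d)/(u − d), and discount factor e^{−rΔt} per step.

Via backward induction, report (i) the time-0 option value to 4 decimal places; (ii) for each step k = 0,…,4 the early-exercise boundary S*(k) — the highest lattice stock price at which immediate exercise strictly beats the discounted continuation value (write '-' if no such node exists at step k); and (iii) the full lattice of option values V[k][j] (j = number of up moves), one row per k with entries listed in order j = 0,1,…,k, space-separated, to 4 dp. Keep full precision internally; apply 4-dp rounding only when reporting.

price = 21.6496
boundary = - - 87.8722 67.8881 87.8722
tree:
21.6496
33.6330 10.4239
50.3778 18.1417 2.9912
70.3619 30.7815 6.0305 0.0000
85.8011 50.3778 12.1578 0.0000 0.0000
97.7292 70.3619 24.5111 0.0000 0.0000 0.0000

params: Δt=0.28420 u=1.29437 d=0.77258 q=0.48998 e^(-rΔt)=0.97253
t_5 payoffs: 97.7292 70.3619 24.5111 0.0000 0.0000 0.0000
t_4: node(4,0) S=52.4489 payoff=85.8011 vs cont=82.0038 → 85.8011 [stop]  node(4,1) S=87.8722 payoff=50.3778 vs cont=46.5805 → 50.3778 [stop]  node(4,2) S=147.2200 payoff=0.0000 vs cont=12.1578 → 12.1578 [wait]  node(4,3) S=246.6506 payoff=0.0000 vs cont=0.0000 → 0.0000 [wait]  node(4,4) S=413.2355 payoff=0.0000 vs cont=0.0000 → 0.0000 [wait]  ⇒ S*(4)=87.8722
t_3: node(3,0) S=67.8881 payoff=70.3619 vs cont=66.5645 → 70.3619 [stop]  node(3,1) S=113.7389 payoff=24.5111 vs cont=30.7815 → 30.7815 [wait]  node(3,2) S=190.5568 payoff=0.0000 vs cont=6.0305 → 6.0305 [wait]  node(3,3) S=319.2566 payoff=0.0000 vs cont=0.0000 → 0.0000 [wait]  ⇒ S*(3)=67.8881
t_2: node(2,0) S=87.8722 payoff=50.3778 vs cont=49.5685 → 50.3778 [stop]  node(2,1) S=147.2200 payoff=0.0000 vs cont=18.1417 → 18.1417 [wait]  node(2,2) S=246.6506 payoff=0.0000 vs cont=2.9912 → 2.9912 [wait]  ⇒ S*(2)=87.8722
t_1: node(1,0) S=113.7389 payoff=24.5111 vs cont=33.6330 → 33.6330 [wait]  node(1,1) S=190.5568 payoff=0.0000 vs cont=10.4239 → 10.4239 [wait]  ⇒ S*(1)=-
t_0: node(0,0) S=147.2200 payoff=0.0000 vs cont=21.6496 → 21.6496 [wait]  ⇒ S*(0)=-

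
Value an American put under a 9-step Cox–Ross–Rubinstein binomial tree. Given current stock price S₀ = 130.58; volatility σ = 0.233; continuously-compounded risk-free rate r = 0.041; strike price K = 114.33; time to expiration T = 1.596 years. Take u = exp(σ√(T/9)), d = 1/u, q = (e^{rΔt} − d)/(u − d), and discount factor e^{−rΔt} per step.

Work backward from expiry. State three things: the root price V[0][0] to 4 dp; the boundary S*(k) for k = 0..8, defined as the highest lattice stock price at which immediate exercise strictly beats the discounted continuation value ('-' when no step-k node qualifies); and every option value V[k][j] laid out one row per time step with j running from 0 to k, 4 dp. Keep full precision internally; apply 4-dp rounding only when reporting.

price = 5.4629
boundary = - - - - 88.1916 79.9494 88.1916 97.2836 88.1916
tree:
5.4629
8.4578 2.6932
12.7416 4.5053 1.0086
18.5919 7.3607 1.8545 0.2187
26.1384 11.6815 3.3574 0.4521 0.0000
34.3806 17.8781 5.9561 0.9343 0.0000 0.0000
41.8526 26.1384 10.2789 1.9310 0.0000 0.0000 0.0000
48.6262 34.3806 17.0464 3.9908 0.0000 0.0000 0.0000 0.0000
54.7668 41.8526 26.1384 8.2480 0.0000 0.0000 0.0000 0.0000 0.0000
60.3335 48.6262 34.3806 17.0464 0.0000 0.0000 0.0000 0.0000 0.0000 0.0000

params: Δt=0.17733 u=1.10309 d=0.90654 q=0.51262 e^(-rΔt)=0.99276
t_9 payoffs: 60.3335 48.6262 34.3806 17.0464 0.0000 0.0000 0.0000 0.0000 0.0000 0.0000
t_8: node(8,0) S=59.5632 payoff=54.7668 vs cont=53.9386 → 54.7668 [stop]  node(8,1) S=72.4774 payoff=41.8526 vs cont=41.0244 → 41.8526 [stop]  node(8,2) S=88.1916 payoff=26.1384 vs cont=25.3101 → 26.1384 [stop]  node(8,3) S=107.3129 payoff=7.0171 vs cont=8.2480 → 8.2480 [wait]  node(8,4) S=130.5800 payoff=0.0000 vs cont=0.0000 → 0.0000 [wait]  node(8,5) S=158.8918 payoff=0.0000 vs cont=0.0000 → 0.0000 [wait]  node(8,6) S=193.3419 payoff=0.0000 vs cont=0.0000 → 0.0000 [wait]  node(8,7) S=235.2614 payoff=0.0000 vs cont=0.0000 → 0.0000 [wait]  node(8,8) S=286.2697 payoff=0.0000 vs cont=0.0000 → 0.0000 [wait]  ⇒ S*(8)=88.1916
t_7: node(7,0) S=65.7038 payoff=48.6262 vs cont=47.7980 → 48.6262 [stop]  node(7,1) S=79.9494 payoff=34.3806 vs cont=33.5524 → 34.3806 [stop]  node(7,2) S=97.2836 payoff=17.0464 vs cont=16.8446 → 17.0464 [stop]  node(7,3) S=118.3762 payoff=0.0000 vs cont=3.9908 → 3.9908 [wait]  node(7,4) S=144.0420 payoff=0.0000 vs cont=0.0000 → 0.0000 [wait]  node(7,5) S=175.2725 payoff=0.0000 vs cont=0.0000 → 0.0000 [wait]  node(7,6) S=213.2742 payoff=0.0000 vs cont=0.0000 → 0.0000 [wait]  node(7,7) S=259.5154 payoff=0.0000 vs cont=0.0000 → 0.0000 [wait]  ⇒ S*(7)=97.2836
t_6: node(6,0) S=72.4774 payoff=41.8526 vs cont=41.0244 → 41.8526 [stop]  node(6,1) S=88.1916 payoff=26.1384 vs cont=25.3101 → 26.1384 [stop]  node(6,2) S=107.3129 payoff=7.0171 vs cont=10.2789 → 10.2789 [wait]  node(6,3) S=130.5800 payoff=0.0000 vs cont=1.9310 → 1.9310 [wait]  node(6,4) S=158.8918 payoff=0.0000 vs cont=0.0000 → 0.0000 [wait]  node(6,5) S=193.3419 payoff=0.0000 vs cont=0.0000 → 0.0000 [wait]  node(6,6) S=235.2614 payoff=0.0000 vs cont=0.0000 → 0.0000 [wait]  ⇒ S*(6)=88.1916
t_5: node(5,0) S=79.9494 payoff=34.3806 vs cont=33.5524 → 34.3806 [stop]  node(5,1) S=97.2836 payoff=17.0464 vs cont=17.8781 → 17.8781 [wait]  node(5,2) S=118.3762 payoff=0.0000 vs cont=5.9561 → 5.9561 [wait]  node(5,3) S=144.0420 payoff=0.0000 vs cont=0.9343 → 0.9343 [wait]  node(5,4) S=175.2725 payoff=0.0000 vs cont=0.0000 → 0.0000 [wait]  node(5,5) S=213.2742 payoff=0.0000 vs cont=0.0000 → 0.0000 [wait]  ⇒ S*(5)=79.9494
t_4: node(4,0) S=88.1916 payoff=26.1384 vs cont=25.7334 → 26.1384 [stop]  node(4,1) S=107.3129 payoff=7.0171 vs cont=11.6815 → 11.6815 [wait]  node(4,2) S=130.5800 payoff=0.0000 vs cont=3.3574 → 3.3574 [wait]  node(4,3) S=158.8918 payoff=0.0000 vs cont=0.4521 → 0.4521 [wait]  node(4,4) S=193.3419 payoff=0.0000 vs cont=0.0000 → 0.0000 [wait]  ⇒ S*(4)=88.1916
t_3: node(3,0) S=97.2836 payoff=17.0464 vs cont=18.5919 → 18.5919 [wait]  node(3,1) S=118.3762 payoff=0.0000 vs cont=7.3607 → 7.3607 [wait]  node(3,2) S=144.0420 payoff=0.0000 vs cont=1.8545 → 1.8545 [wait]  node(3,3) S=175.2725 payoff=0.0000 vs cont=0.2187 → 0.2187 [wait]  ⇒ S*(3)=-
t_2: node(2,0) S=107.3129 payoff=7.0171 vs cont=12.7416 → 12.7416 [wait]  node(2,1) S=130.5800 payoff=0.0000 vs cont=4.5053 → 4.5053 [wait]  node(2,2) S=158.8918 payoff=0.0000 vs cont=1.0086 → 1.0086 [wait]  ⇒ S*(2)=-
t_1: node(1,0) S=118.3762 payoff=0.0000 vs cont=8.4578 → 8.4578 [wait]  node(1,1) S=144.0420 payoff=0.0000 vs cont=2.6932 → 2.6932 [wait]  ⇒ S*(1)=-
t_0: node(0,0) S=130.5800 payoff=0.0000 vs cont=5.4629 → 5.4629 [wait]  ⇒ S*(0)=-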